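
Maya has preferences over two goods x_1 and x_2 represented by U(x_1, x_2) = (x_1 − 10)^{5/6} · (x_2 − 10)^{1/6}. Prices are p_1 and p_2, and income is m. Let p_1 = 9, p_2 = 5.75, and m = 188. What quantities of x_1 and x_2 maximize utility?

Let x_1' = x_1−10, x_2' = x_2−10. MRS = 5·x_2'/x_1' = p_1/p_2.
After buying the subsistence bundle (10, 10), a share 5/6 of the remaining income goes to x_1: x_1* = 10 + 5/6·(m − 10p_1 − 10p_2)/p_1.
Discretionary income = 188 − 10·9 − 10·5.75 = 40.5; x_1* = 10 + 5/6·40.5/9 = 13.75; x_2* = 10 + 1/6·40.5/5.75 = 11.1739.

x_1* = 13.75, x_2* = 11.1739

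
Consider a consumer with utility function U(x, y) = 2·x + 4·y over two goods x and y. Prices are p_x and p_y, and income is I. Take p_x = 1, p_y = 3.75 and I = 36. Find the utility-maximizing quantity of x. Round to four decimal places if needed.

x* = 36

Linear utility — the consumer picks whichever good has higher MU/price: 2/1 = 2 vs 4/3.75 = 1.0667.
x gives more utility per dollar, so spend all income on x: x* = I/p_x, y* = 0.
Numerically: x* = 36, y* = 0.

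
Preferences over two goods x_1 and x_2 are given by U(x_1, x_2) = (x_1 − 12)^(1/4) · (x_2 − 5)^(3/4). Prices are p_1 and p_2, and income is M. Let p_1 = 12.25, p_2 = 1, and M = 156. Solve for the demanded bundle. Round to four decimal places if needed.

x_1* = 12.0816, x_2* = 8

This is Cobb-Douglas in (x_1−12, x_2−5): tangency gives 0.25·p_2·(x_2−5) = 0.75·p_1·(x_1−12).
Substituting into the budget: x_1* = 12 + 0.25·(M − 12·p_1 − 5·p_2)/p_1, and x_2* = 5 + 0.75·(…)/p_2.
Discretionary income = 156 − 12·12.25 − 5·1 = 4; x_1* = 12 + 0.25·4/12.25 = 12.0816; x_2* = 5 + 0.75·4/1 = 8.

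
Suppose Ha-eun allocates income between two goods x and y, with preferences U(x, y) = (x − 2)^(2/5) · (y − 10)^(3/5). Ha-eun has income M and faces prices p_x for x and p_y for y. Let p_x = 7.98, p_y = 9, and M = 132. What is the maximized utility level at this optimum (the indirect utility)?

V = 1.5488

MRS = (2/3)·(y−10)/(x−2). Tangency with p_x/p_y gives y−10 = (3/2)·(p_x/p_y)·(x−2).
After buying the subsistence bundle (2, 10), a share 0.4 of the remaining income goes to x: x* = 2 + 0.4·(M − 2p_x − 10p_y)/p_x.
Discretionary income = 132 − 2·7.98 − 10·9 = 26.04; x* = 2 + 0.4·26.04/7.98 = 3.3053; y* = 10 + 0.6·26.04/9 = 11.736.
Utility at the optimum: U(3.3053, 11.736) = 1.5488.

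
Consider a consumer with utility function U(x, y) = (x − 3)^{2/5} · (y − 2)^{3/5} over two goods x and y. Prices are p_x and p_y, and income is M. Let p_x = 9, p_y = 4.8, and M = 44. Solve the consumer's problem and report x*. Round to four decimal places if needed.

x* = 3.3289

Let x' = x−3, y' = y−2. MRS = (2/3)·y'/x' = p_x/p_y.
After buying the subsistence bundle (3, 2), a share 0.4 of the remaining income goes to x: x* = 3 + 0.4·(M − 3p_x − 2p_y)/p_x.
Discretionary income = 44 − 3·9 − 2·4.8 = 7.4; x* = 3 + 0.4·7.4/9 = 3.3289.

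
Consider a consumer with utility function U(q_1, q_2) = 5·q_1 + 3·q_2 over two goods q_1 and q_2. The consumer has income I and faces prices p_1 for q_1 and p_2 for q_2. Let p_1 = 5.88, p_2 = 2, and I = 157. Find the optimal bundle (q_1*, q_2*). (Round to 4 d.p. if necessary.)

q_1* = 0, q_2* = 78.5

Linear utility — the consumer picks whichever good has higher MU/price: 5/5.88 = 0.8503 vs 3/2 = 1.5.
q_2 gives more utility per dollar, so spend all income on q_2: q_2* = I/p_2, q_1* = 0.
Numerically: q_1* = 0, q_2* = 78.5.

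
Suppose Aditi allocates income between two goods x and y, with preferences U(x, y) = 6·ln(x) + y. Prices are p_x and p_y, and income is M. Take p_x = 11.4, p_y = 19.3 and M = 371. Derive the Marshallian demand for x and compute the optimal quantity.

x* = 10.1579

So x*(p_x,p_y) = 6·p_y/p_x, independent of income; and y* = (M − 6·p_y)/p_y.
At the given prices: x* = 6·19.3/11.4 = 10.1579.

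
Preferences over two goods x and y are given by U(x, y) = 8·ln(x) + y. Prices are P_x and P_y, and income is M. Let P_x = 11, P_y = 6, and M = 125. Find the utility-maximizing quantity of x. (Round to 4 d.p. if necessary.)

Set MRS = P_x/P_y: (8/x)/1 = P_x/P_y.
So x*(P_x,P_y) = 8·P_y/P_x, independent of income; and y* = (M − 8·P_y)/P_y.
At the given prices: x* = 8·6/11 = 4.3636.

x* = 4.3636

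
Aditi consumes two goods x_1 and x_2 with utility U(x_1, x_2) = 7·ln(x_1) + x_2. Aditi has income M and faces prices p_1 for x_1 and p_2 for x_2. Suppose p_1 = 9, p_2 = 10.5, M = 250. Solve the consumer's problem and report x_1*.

MU_x_1 = 7/x_1, MU_x_2 = 1. Tangency: 7/x_1 = p_1/p_2.
So x_1*(p_1,p_2) = 7·p_2/p_1, independent of income; and x_2* = (M − 7·p_2)/p_2.
At the given prices: x_1* = 7·10.5/9 = 8.1667.

x_1* = 8.1667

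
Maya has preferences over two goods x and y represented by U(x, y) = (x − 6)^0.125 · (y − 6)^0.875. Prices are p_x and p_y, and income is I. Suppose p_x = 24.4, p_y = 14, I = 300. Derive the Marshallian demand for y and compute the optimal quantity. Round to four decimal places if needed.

y* = 10.35

After buying the subsistence bundle (6, 6), a share 0.125 of the remaining income goes to x: x* = 6 + 0.125·(I − 6p_x − 6p_y)/p_x.
Discretionary income = 300 − 6·24.4 − 6·14 = 69.6; y* = 6 + 0.875·69.6/14 = 10.35.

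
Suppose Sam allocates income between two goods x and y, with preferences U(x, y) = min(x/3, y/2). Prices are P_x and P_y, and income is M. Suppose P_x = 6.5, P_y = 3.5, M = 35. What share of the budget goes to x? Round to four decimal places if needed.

Leontief preferences: the optimum is at the kink where x/3 = y/2, i.e. y = (2/3)·x.
Budget: P_x·x + P_y·(2/3)·x = M, so (3·P_x + 2·P_y)·x = 3·M.
Demand: x*(P_x,P_y,M) = 3·M/(3·P_x + 2·P_y), y* = 2·M/(3·P_x + 2·P_y).
Here 3·6.5 + 2·3.5 = 26.5, giving x* = 3.9623 and y* = 2.6415.
Expenditure on x: 6.5·3.9623 = 25.7547; share = 0.7358.

share on x = 0.7358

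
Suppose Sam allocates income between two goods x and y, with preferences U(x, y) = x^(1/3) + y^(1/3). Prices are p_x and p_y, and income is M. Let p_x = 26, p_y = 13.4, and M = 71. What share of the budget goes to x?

share on x = 0.4179

From the CES first-order condition, (y/x)^(2/3) = p_x/p_y.
Hence y/x = (p_x/p_y)^(1/(2/3)), i.e. raised to the 1.5 power.
With the ratio pinned down, the budget gives x* = M/(p_x + p_y·(y/x)) and y* = (y/x)·x*.
Numerically y/x = 2.702731, so x* = 71/(26 + 13.4·2.702731) = 1.1412 and y* = 2.702731·1.1412 = 3.0843.
Expenditure on x: 26·1.1412 = 29.6705; share = 0.4179.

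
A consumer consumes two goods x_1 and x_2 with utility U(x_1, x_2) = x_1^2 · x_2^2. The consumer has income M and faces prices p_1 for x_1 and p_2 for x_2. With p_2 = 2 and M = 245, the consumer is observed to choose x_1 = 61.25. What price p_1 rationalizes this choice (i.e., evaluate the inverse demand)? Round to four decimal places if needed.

p_1 = 2

Tangency: MRS = x_2/x_1 = p_1/p_2.
So 2·p_2·x_2 = 2·p_1·x_1; combined with the budget, a share 0.5 of income goes to x_1.
Demand: x_1*(p_1,p_2,M) = 0.5·M/p_1 and x_2* = 0.5·M/p_2.
Set x_1* = 61.25 in the demand function and solve for p_1: p_1 = 2.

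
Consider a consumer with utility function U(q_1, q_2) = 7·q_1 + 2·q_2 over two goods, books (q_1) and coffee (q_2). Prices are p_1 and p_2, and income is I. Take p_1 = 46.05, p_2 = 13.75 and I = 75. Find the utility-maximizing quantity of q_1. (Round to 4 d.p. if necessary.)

Linear utility — the consumer picks whichever good has higher MU/price: 7/46.05 = 0.152 vs 2/13.75 = 0.1455.
q_1 gives more utility per dollar, so spend all income on q_1: q_1* = I/p_1, q_2* = 0.
Numerically: q_1* = 1.6287, q_2* = 0.

q_1* = 1.6287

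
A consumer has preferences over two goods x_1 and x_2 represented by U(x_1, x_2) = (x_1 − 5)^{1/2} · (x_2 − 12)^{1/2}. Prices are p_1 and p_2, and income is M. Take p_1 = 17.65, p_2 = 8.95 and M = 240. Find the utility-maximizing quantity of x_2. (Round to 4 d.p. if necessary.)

x_2* = 14.4777

Let x_1' = x_1−5, x_2' = x_2−12. MRS = x_2'/x_1' = p_1/p_2.
Substituting into the budget: x_1* = 5 + 0.5·(M − 5·p_1 − 12·p_2)/p_1, and x_2* = 12 + 0.5·(…)/p_2.
Discretionary income = 240 − 5·17.65 − 12·8.95 = 44.35; x_2* = 12 + 0.5·44.35/8.95 = 14.4777.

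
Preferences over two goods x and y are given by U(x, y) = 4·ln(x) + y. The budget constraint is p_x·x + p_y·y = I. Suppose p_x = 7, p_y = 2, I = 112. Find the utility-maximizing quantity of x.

Set MRS = p_x/p_y: (4/x)/1 = p_x/p_y.
So x*(p_x,p_y) = 4·p_y/p_x, independent of income; and y* = (I − 4·p_y)/p_y.
At the given prices: x* = 4·2/7 = 1.1429.

x* = 1.1429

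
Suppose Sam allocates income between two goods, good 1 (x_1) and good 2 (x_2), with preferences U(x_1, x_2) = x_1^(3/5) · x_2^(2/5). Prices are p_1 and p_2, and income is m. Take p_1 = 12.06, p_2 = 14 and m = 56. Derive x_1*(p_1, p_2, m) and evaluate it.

Demand: x_1*(p_1,p_2,m) = 0.6·m/p_1 and x_2* = 0.4·m/p_2.
At p_1=12.06, p_2=14, m=56: x_1* = 0.6·56/12.06 = 2.7861.

x_1* = 2.7861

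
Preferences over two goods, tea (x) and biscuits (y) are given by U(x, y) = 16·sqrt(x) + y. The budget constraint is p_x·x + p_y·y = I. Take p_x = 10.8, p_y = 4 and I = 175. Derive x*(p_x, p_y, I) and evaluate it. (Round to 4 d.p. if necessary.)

Utility is quasi-linear in y; the FOC for x is 8/√x = p_x/p_y.
Thus x* = (8·p_y/p_x)² — independent of I — with the rest of income spent on y.
Plugging in: x* = (8·4/10.8)² = 8.7791.

x* = 8.7791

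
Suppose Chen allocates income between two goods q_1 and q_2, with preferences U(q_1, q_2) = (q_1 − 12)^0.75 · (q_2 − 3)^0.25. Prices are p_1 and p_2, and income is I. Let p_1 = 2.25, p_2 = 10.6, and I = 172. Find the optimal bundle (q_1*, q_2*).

q_1* = 49.7333, q_2* = 5.6698

Discretionary income = 172 − 12·2.25 − 3·10.6 = 113.2; q_1* = 12 + 0.75·113.2/2.25 = 49.7333; q_2* = 3 + 0.25·113.2/10.6 = 5.6698.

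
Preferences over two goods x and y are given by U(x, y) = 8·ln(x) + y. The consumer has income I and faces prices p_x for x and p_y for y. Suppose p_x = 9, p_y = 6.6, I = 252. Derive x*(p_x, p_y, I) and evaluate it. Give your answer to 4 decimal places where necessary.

MU_x = 8/x, MU_y = 1. Tangency: 8/x = p_x/p_y.
So x*(p_x,p_y) = 8·p_y/p_x, independent of income; and y* = (I − 8·p_y)/p_y.
At the given prices: x* = 8·6.6/9 = 5.8667.

x* = 5.8667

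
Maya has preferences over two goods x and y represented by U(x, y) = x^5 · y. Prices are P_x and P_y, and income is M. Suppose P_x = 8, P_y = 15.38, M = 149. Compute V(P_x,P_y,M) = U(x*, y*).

MU_x/MU_y = (5·y)/(x); tangency sets this equal to P_x/P_y.
Rearranging, P_y·y = (1/5)·P_x·x. Substituting into the budget gives P_x·x·(1 + (1/5)) = M.
Demand: x*(P_x,P_y,M) = 5/6·M/P_x and y* = 1/6·M/P_y.
At P_x=8, P_y=15.38, M=149: x* = 5/6·149/8 = 15.5208, y* = 1.6147.
Utility at the optimum: U(15.5208, 1.6147) = 1454299.5155.

V = 1454299.5155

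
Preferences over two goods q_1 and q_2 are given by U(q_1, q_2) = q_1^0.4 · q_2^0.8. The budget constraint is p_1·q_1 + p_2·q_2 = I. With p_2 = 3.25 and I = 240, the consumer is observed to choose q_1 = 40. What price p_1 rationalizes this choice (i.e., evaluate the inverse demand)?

MU_q_1/MU_q_2 = (0.4·q_2)/(0.8·q_1); tangency sets this equal to p_1/p_2.
So 0.4·p_2·q_2 = 0.8·p_1·q_1; combined with the budget, a share 1/3 of income goes to q_1.
Demand: q_1*(p_1,p_2,I) = 1/3·I/p_1 and q_2* = 2/3·I/p_2.
Set q_1* = 40 in the demand function and solve for p_1: p_1 = 2.

p_1 = 2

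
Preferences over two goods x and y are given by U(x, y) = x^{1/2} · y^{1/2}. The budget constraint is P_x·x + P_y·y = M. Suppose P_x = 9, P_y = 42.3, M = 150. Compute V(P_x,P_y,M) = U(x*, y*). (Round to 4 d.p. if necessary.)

MU_x/MU_y = (0.5·y)/(0.5·x); tangency sets this equal to P_x/P_y.
So 0.5·P_y·y = 0.5·P_x·x; combined with the budget, a share 0.5 of income goes to x.
Demand: x*(P_x,P_y,M) = 0.5·M/P_x and y* = 0.5·M/P_y.
At P_x=9, P_y=42.3, M=150: x* = 0.5·150/9 = 8.3333, y* = 1.773.
Utility at the optimum: U(8.3333, 1.773) = 3.8439.

V = 3.8439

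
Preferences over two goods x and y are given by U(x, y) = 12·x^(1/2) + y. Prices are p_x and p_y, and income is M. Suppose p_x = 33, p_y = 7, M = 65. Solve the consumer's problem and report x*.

Solve: √x = 6·p_y/p_x, so x*(p_x,p_y) = (6·p_y/p_x)², and y* = (M − p_x·x*)/p_y.
Plugging in: x* = (6·7/33)² = 1.6198.

x* = 1.6198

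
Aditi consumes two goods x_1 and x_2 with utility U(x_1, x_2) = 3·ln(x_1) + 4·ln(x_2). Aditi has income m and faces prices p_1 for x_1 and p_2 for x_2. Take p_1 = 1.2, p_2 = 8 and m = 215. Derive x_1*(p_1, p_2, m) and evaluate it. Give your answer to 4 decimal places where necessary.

The MRS is (3/4)·x_2/x_1. Set MRS = p_1/p_2.
So 3·p_2·x_2 = 4·p_1·x_1; combined with the budget, a share 3/7 of income goes to x_1.
Demand: x_1*(p_1,p_2,m) = 3/7·m/p_1 and x_2* = 4/7·m/p_2.
At p_1=1.2, p_2=8, m=215: x_1* = 3/7·215/1.2 = 76.7857.

x_1* = 76.7857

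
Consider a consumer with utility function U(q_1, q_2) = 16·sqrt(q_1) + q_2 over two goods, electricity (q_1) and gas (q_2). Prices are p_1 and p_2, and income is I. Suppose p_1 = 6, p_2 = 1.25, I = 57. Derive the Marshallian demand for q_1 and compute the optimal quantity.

Solve: √q_1 = 8·p_2/p_1, so q_1*(p_1,p_2) = (8·p_2/p_1)², and q_2* = (I − p_1·q_1*)/p_2.
Plugging in: q_1* = (8·1.25/6)² = 2.7778.

q_1* = 2.7778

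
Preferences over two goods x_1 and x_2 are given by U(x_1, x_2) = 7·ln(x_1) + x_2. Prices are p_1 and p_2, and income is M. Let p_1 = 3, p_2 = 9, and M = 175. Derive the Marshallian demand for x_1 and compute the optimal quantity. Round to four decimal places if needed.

MU_x_1 = 7/x_1, MU_x_2 = 1. Tangency: 7/x_1 = p_1/p_2.
So x_1*(p_1,p_2) = 7·p_2/p_1, independent of income; and x_2* = (M − 7·p_2)/p_2.
At the given prices: x_1* = 7·9/3 = 21.

x_1* = 21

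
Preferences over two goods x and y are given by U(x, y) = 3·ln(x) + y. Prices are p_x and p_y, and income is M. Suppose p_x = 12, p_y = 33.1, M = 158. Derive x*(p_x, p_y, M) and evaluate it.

x* = 8.275

Set MRS = p_x/p_y: (3/x)/1 = p_x/p_y.
So x*(p_x,p_y) = 3·p_y/p_x, independent of income; and y* = (M − 3·p_y)/p_y.
At the given prices: x* = 3·33.1/12 = 8.275.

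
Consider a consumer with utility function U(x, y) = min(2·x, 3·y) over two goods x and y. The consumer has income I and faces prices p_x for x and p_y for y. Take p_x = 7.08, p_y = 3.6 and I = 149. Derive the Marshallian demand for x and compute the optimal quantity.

Leontief preferences: the optimum is at the kink where x/3 = y/2, i.e. y = (2/3)·x.
Budget: p_x·x + p_y·(2/3)·x = I, so (3·p_x + 2·p_y)·x = 3·I.
Demand: x*(p_x,p_y,I) = 3·I/(3·p_x + 2·p_y), y* = 2·I/(3·p_x + 2·p_y).
Here 3·7.08 + 2·3.6 = 28.44, giving x* = 15.7173.

x* = 15.7173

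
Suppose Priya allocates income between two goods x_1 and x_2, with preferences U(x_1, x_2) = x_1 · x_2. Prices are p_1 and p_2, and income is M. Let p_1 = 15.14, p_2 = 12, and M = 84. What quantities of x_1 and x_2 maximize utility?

The MRS is x_2/x_1. Set MRS = p_1/p_2.
Rearranging, p_2·x_2 = p_1·x_1. Substituting into the budget gives p_1·x_1·(1 + 1) = M.
Demand: x_1*(p_1,p_2,M) = 0.5·M/p_1 and x_2* = 0.5·M/p_2.
At p_1=15.14, p_2=12, M=84: x_1* = 0.5·84/15.14 = 2.7741, x_2* = 3.5.

x_1* = 2.7741, x_2* = 3.5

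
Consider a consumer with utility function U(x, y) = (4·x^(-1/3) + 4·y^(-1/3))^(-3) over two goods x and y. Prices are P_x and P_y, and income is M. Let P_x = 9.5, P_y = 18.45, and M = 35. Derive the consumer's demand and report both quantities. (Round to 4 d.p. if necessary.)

MU_x ∝ 4·x^(-4/3), MU_y ∝ 4·y^(-4/3), so MRS = (y/x)^(4/3) = P_x/P_y.
Solve for the ratio: y/x = [P_x/P_y]^(0.75).
Substitute y = (y/x)·x into the budget: x* = M/(P_x + P_y·(y/x)).
Numerically y/x = 0.607849, so x* = 35/(9.5 + 18.45·0.607849) = 1.6896 and y* = 0.607849·1.6896 = 1.027.

x* = 1.6896, y* = 1.027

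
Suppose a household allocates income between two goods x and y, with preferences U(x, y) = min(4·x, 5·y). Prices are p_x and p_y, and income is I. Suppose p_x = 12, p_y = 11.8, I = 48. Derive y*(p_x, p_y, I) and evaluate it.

Leontief preferences: the optimum is at the kink where x/5 = y/4, i.e. y = (4/5)·x.
Budget: p_x·x + p_y·(4/5)·x = I, so (5·p_x + 4·p_y)·x = 5·I.
Demand: x*(p_x,p_y,I) = 5·I/(5·p_x + 4·p_y), y* = 4·I/(5·p_x + 4·p_y).
Here 5·12 + 4·11.8 = 107.2, giving y* = 1.791.

y* = 1.791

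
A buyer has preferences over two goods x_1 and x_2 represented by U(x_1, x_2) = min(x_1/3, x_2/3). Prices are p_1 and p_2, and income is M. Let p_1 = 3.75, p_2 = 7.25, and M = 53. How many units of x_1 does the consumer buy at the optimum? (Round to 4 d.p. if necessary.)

Leontief preferences: the optimum is at the kink where x_1/3 = x_2/3, i.e. x_2 = x_1.
Budget: p_1·x_1 + p_2·x_1 = M, so (3·p_1 + 3·p_2)·x_1 = 3·M.
Demand: x_1*(p_1,p_2,M) = 3·M/(3·p_1 + 3·p_2), x_2* = 3·M/(3·p_1 + 3·p_2).
Here 3·3.75 + 3·7.25 = 33, giving x_1* = 4.8182.

x_1* = 4.8182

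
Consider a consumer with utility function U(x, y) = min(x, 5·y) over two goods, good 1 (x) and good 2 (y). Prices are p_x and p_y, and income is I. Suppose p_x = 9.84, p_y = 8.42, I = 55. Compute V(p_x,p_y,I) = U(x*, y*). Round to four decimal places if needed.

Leontief preferences: the optimum is at the kink where x/5 = y/1, i.e. y = (1/5)·x.
Budget: p_x·x + p_y·(1/5)·x = I, so (5·p_x + p_y)·x = 5·I.
Demand: x*(p_x,p_y,I) = 5·I/(5·p_x + p_y), y* = I/(5·p_x + p_y).
Here 5·9.84 + 8.42 = 57.62, giving x* = 4.7726 and y* = 0.9545.
Utility at the optimum: U(4.7726, 0.9545) = 4.7726.

V = 4.7726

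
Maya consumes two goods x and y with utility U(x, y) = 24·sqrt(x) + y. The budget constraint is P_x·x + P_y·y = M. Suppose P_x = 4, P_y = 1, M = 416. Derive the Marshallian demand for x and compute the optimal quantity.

x* = 9

MU_x = 12/√x, MU_y = 1. Tangency: 12/√x = P_x/P_y.
Solve: √x = 12·P_y/P_x, so x*(P_x,P_y) = (12·P_y/P_x)², and y* = (M − P_x·x*)/P_y.
Plugging in: x* = (12·1/4)² = 9.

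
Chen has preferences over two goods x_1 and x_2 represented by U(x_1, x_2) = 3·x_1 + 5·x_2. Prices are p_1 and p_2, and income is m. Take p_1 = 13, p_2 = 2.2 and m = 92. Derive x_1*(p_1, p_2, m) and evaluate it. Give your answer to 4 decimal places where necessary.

x_1* = 0

Linear utility — the consumer picks whichever good has higher MU/price: 3/13 = 0.2308 vs 5/2.2 = 2.2727.
x_2 gives more utility per dollar, so spend all income on x_2: x_2* = m/p_2, x_1* = 0.
Numerically: x_1* = 0, x_2* = 41.8182.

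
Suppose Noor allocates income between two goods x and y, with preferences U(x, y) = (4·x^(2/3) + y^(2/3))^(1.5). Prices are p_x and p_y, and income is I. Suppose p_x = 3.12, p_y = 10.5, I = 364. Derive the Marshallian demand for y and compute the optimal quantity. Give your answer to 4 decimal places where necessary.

y* = 0.0478

From the CES first-order condition, 4·(y/x)^(1/3) = p_x/p_y.
Solve for the ratio: y/x = [(1/4)·p_x/p_y]^(3).
Substitute y = (y/x)·x into the budget: x* = I/(p_x + p_y·(y/x)).
Numerically y/x = 0.00041, so x* = 364/(3.12 + 10.5·0.00041) = 116.5059 and y* = 0.00041·116.5059 = 0.0478.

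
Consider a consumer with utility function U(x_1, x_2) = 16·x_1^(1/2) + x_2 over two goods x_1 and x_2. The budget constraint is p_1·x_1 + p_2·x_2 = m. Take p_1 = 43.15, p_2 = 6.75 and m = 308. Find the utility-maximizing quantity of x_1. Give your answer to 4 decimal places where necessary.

x_1* = 1.5661

Utility is quasi-linear in x_2; the FOC for x_1 is 8/√x_1 = p_1/p_2.
Thus x_1* = (8·p_2/p_1)² — independent of m — with the rest of income spent on x_2.
Plugging in: x_1* = (8·6.75/43.15)² = 1.5661.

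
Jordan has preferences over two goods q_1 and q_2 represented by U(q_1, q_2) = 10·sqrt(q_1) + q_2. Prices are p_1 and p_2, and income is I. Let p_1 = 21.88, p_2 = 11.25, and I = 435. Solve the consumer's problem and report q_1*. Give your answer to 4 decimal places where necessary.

Plugging in: q_1* = (5·11.25/21.88)² = 6.6092.

q_1* = 6.6092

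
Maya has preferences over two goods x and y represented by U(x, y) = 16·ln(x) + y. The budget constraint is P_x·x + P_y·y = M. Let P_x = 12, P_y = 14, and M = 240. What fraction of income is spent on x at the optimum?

share on x = 0.9333

MU_x = 16/x, MU_y = 1. Tangency: 16/x = P_x/P_y.
So x*(P_x,P_y) = 16·P_y/P_x, independent of income; and y* = (M − 16·P_y)/P_y.
At the given prices: x* = 16·14/12 = 18.6667, and y* = 1.1429.
Expenditure on x: 12·18.6667 = 224; share = 0.9333.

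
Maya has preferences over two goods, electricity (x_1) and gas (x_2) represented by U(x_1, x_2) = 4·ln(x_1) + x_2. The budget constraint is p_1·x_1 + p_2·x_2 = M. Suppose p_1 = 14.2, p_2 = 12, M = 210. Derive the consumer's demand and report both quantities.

x_1* = 3.3803, x_2* = 13.5

Set MRS = p_1/p_2: (4/x_1)/1 = p_1/p_2.
So x_1*(p_1,p_2) = 4·p_2/p_1, independent of income; and x_2* = (M − 4·p_2)/p_2.
At the given prices: x_1* = 4·12/14.2 = 3.3803, and x_2* = 13.5.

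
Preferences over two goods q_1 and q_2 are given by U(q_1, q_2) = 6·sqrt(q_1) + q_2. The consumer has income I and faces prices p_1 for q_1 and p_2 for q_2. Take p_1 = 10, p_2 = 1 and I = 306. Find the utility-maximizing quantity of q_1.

q_1* = 0.09

Set MRS = p_1/p_2: 3·q_1^(−1/2) = p_1/p_2.
Solve: √q_1 = 3·p_2/p_1, so q_1*(p_1,p_2) = (3·p_2/p_1)², and q_2* = (I − p_1·q_1*)/p_2.
Plugging in: q_1* = (3·1/10)² = 0.09.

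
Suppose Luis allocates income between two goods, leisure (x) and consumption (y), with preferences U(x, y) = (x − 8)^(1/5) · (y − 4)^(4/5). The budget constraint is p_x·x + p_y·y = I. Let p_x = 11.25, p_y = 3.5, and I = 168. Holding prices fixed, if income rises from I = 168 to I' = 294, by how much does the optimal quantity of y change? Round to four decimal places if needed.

Δy* = 28.8

This is Cobb-Douglas in (x−8, y−4): tangency gives 0.2·p_y·(y−4) = 0.8·p_x·(x−8).
After buying the subsistence bundle (8, 4), a share 0.2 of the remaining income goes to x: x* = 8 + 0.2·(I − 8p_x − 4p_y)/p_x.
Discretionary income = 168 − 8·11.25 − 4·3.5 = 64; y* = 4 + 0.8·64/3.5 = 18.6286.
At I' = 294: y* = 47.4286. Change: 47.4286 − 18.6286 = 28.8.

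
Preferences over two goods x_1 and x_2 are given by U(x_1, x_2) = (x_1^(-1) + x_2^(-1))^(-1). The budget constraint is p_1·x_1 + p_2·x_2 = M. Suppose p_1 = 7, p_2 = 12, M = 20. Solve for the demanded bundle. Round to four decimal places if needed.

x_1* = 1.2372, x_2* = 0.9449

MRS = MU_x_1/MU_x_2 = (x_2/x_1)^(2). Set equal to p_1/p_2.
Hence x_2/x_1 = (p_1/p_2)^(1/(2)), i.e. raised to the 0.5 power.
With the ratio pinned down, the budget gives x_1* = M/(p_1 + p_2·(x_2/x_1)) and x_2* = (x_2/x_1)·x_1*.
Numerically x_2/x_1 = 0.763763, so x_1* = 20/(7 + 12·0.763763) = 1.2372 and x_2* = 0.763763·1.2372 = 0.9449.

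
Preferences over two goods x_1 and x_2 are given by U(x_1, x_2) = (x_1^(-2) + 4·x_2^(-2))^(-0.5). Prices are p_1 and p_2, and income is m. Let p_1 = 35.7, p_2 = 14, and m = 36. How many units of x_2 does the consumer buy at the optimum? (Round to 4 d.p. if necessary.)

x_2* = 1.1818

MRS = MU_x_1/MU_x_2 = (1/4)·(x_2/x_1)^(3). Set equal to p_1/p_2.
Hence x_2/x_1 = (4·p_1/p_2)^(1/(3)), i.e. raised to the 1/3 power.
Substitute x_2 = (x_2/x_1)·x_1 into the budget: x_1* = m/(p_1 + p_2·(x_2/x_1)).
Numerically x_2/x_1 = 2.168703, so x_1* = 36/(35.7 + 14·2.168703) = 0.5449 and x_2* = 2.168703·0.5449 = 1.1818.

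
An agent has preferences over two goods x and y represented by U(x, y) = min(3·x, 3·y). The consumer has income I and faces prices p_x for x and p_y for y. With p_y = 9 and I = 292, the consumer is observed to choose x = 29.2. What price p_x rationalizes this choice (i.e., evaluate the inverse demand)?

Leontief preferences: the optimum is at the kink where x/3 = y/3, i.e. y = x.
Budget: p_x·x + p_y·x = I, so (3·p_x + 3·p_y)·x = 3·I.
Demand: x*(p_x,p_y,I) = 3·I/(3·p_x + 3·p_y), y* = 3·I/(3·p_x + 3·p_y).
Set x* = 29.2 in the demand function and solve for p_x: p_x = 1.

p_x = 1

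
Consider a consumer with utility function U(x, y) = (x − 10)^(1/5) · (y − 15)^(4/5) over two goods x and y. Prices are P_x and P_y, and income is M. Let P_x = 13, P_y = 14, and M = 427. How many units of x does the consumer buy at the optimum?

Let x' = x−10, y' = y−15. MRS = (1/4)·y'/x' = P_x/P_y.
Substituting into the budget: x* = 10 + 0.2·(M − 10·P_x − 15·P_y)/P_x, and y* = 15 + 0.8·(…)/P_y.
Discretionary income = 427 − 10·13 − 15·14 = 87; x* = 10 + 0.2·87/13 = 11.3385.

x* = 11.3385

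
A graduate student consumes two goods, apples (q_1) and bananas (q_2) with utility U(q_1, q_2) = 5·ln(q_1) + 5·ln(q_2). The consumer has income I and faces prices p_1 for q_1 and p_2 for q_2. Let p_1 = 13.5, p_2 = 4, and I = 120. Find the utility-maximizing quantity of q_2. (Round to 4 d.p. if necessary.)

MU_q_1/MU_q_2 = (5·q_2)/(5·q_1); tangency sets this equal to p_1/p_2.
So 5·p_2·q_2 = 5·p_1·q_1; combined with the budget, a share 0.5 of income goes to q_1.
Demand: q_1*(p_1,p_2,I) = 0.5·I/p_1 and q_2* = 0.5·I/p_2.
At p_1=13.5, p_2=4, I=120: q_2* = 0.5·120/4 = 15.

q_2* = 15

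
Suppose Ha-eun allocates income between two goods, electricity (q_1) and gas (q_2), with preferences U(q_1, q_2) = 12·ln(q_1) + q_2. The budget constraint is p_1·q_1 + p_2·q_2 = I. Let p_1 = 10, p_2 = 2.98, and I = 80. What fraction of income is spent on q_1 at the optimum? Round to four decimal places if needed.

MU_q_1 = 12/q_1, MU_q_2 = 1. Tangency: 12/q_1 = p_1/p_2.
So q_1*(p_1,p_2) = 12·p_2/p_1, independent of income; and q_2* = (I − 12·p_2)/p_2.
At the given prices: q_1* = 12·2.98/10 = 3.576, and q_2* = 14.8456.
Expenditure on q_1: 10·3.576 = 35.76; share = 0.447.

share on q_1 = 0.447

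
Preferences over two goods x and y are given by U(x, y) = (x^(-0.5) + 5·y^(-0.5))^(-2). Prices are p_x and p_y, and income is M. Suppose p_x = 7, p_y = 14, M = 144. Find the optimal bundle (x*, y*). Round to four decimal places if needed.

x* = 4.3918, y* = 8.0898

Numerically y/x = 1.842016, so x* = 144/(7 + 14·1.842016) = 4.3918 and y* = 1.842016·4.3918 = 8.0898.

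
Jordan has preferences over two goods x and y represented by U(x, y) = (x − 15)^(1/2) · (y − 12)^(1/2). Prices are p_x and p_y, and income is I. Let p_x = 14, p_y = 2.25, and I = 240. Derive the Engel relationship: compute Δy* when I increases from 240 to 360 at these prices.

Δy* = 26.6667

Substituting into the budget: x* = 15 + 0.5·(I − 15·p_x − 12·p_y)/p_x, and y* = 12 + 0.5·(…)/p_y.
Discretionary income = 240 − 15·14 − 12·2.25 = 3; y* = 12 + 0.5·3/2.25 = 12.6667.
At I' = 360: y* = 39.3333. Change: 39.3333 − 12.6667 = 26.6667.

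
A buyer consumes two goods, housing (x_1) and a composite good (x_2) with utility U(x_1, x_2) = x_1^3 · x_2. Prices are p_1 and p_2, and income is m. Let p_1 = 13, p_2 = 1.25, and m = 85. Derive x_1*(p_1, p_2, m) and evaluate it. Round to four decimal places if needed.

x_1* = 4.9038

At p_1=13, p_2=1.25, m=85: x_1* = 0.75·85/13 = 4.9038.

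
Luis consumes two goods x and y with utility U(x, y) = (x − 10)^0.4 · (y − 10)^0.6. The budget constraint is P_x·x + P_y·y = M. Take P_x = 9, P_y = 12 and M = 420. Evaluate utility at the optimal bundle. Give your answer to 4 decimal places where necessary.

V = 10.0168

Let x' = x−10, y' = y−10. MRS = (2/3)·y'/x' = P_x/P_y.
After buying the subsistence bundle (10, 10), a share 0.4 of the remaining income goes to x: x* = 10 + 0.4·(M − 10P_x − 10P_y)/P_x.
Discretionary income = 420 − 10·9 − 10·12 = 210; x* = 10 + 0.4·210/9 = 19.3333; y* = 10 + 0.6·210/12 = 20.5.
Utility at the optimum: U(19.3333, 20.5) = 10.0168.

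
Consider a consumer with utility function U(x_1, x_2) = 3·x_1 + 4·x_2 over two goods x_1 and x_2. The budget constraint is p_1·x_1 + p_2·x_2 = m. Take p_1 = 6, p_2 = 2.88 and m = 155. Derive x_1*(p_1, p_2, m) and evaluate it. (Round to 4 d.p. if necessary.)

Perfect substitutes: compare marginal utility per dollar. 3/p_1 vs 4/p_2 → 0.5 vs 1.3889.
x_2 gives more utility per dollar, so spend all income on x_2: x_2* = m/p_2, x_1* = 0.
Numerically: x_1* = 0, x_2* = 53.8194.

x_1* = 0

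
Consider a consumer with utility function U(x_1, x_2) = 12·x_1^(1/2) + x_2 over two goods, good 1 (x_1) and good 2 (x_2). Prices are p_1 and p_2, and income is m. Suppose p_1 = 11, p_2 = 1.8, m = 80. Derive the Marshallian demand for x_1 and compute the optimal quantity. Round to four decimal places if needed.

x_1* = 0.964

Thus x_1* = (6·p_2/p_1)² — independent of m — with the rest of income spent on x_2.
Plugging in: x_1* = (6·1.8/11)² = 0.964.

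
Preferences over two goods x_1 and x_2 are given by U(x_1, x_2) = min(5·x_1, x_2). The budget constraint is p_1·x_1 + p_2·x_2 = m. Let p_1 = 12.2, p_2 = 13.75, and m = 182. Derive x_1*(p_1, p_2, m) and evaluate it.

With perfect complements, no substitution: consume in ratio x_1:x_2 = 1:5.
Budget: p_1·x_1 + p_2·5·x_1 = m, so (p_1 + 5·p_2)·x_1 = m.
Demand: x_1*(p_1,p_2,m) = m/(p_1 + 5·p_2), x_2* = 5·m/(p_1 + 5·p_2).
Here 12.2 + 5·13.75 = 80.95, giving x_1* = 2.2483.

x_1* = 2.2483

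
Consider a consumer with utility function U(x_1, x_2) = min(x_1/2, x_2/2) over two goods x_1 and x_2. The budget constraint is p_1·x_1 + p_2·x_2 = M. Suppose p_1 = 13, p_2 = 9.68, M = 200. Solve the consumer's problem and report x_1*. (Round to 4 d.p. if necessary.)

Leontief preferences: the optimum is at the kink where x_1/2 = x_2/2, i.e. x_2 = x_1.
Budget: p_1·x_1 + p_2·x_1 = M, so (2·p_1 + 2·p_2)·x_1 = 2·M.
Demand: x_1*(p_1,p_2,M) = 2·M/(2·p_1 + 2·p_2), x_2* = 2·M/(2·p_1 + 2·p_2).
Here 2·13 + 2·9.68 = 45.36, giving x_1* = 8.8183.

x_1* = 8.8183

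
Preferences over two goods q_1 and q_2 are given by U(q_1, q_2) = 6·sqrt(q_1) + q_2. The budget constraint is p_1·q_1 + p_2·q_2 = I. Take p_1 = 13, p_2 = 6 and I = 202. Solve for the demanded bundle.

Set MRS = p_1/p_2: 3·q_1^(−1/2) = p_1/p_2.
Solve: √q_1 = 3·p_2/p_1, so q_1*(p_1,p_2) = (3·p_2/p_1)², and q_2* = (I − p_1·q_1*)/p_2.
Plugging in: q_1* = (3·6/13)² = 1.9172, q_2* = 29.5128.

q_1* = 1.9172, q_2* = 29.5128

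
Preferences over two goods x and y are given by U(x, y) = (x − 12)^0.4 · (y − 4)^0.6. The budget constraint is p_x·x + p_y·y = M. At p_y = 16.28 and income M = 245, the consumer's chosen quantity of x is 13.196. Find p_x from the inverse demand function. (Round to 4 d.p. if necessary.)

This is Cobb-Douglas in (x−12, y−4): tangency gives 0.4·p_y·(y−4) = 0.6·p_x·(x−12).
After buying the subsistence bundle (12, 4), a share 0.4 of the remaining income goes to x: x* = 12 + 0.4·(M − 12p_x − 4p_y)/p_x.
Set x* = 13.196 in the demand function and solve for p_x: p_x = 12.

p_x = 12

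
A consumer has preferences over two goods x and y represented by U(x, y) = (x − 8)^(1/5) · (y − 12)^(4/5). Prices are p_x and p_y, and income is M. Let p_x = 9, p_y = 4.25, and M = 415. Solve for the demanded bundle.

This is Cobb-Douglas in (x−8, y−12): tangency gives 0.2·p_y·(y−12) = 0.8·p_x·(x−8).
Substituting into the budget: x* = 8 + 0.2·(M − 8·p_x − 12·p_y)/p_x, and y* = 12 + 0.8·(…)/p_y.
Discretionary income = 415 − 8·9 − 12·4.25 = 292; x* = 8 + 0.2·292/9 = 14.4889; y* = 12 + 0.8·292/4.25 = 66.9647.

x* = 14.4889, y* = 66.9647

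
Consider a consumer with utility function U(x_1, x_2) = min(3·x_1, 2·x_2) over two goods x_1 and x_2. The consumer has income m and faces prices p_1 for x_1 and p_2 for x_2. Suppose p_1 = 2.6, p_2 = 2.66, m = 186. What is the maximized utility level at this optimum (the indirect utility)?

V = 84.6737

Demand: x_1*(p_1,p_2,m) = 2·m/(2·p_1 + 3·p_2), x_2* = 3·m/(2·p_1 + 3·p_2).
Here 2·2.6 + 3·2.66 = 13.18, giving x_1* = 28.2246 and x_2* = 42.3369.
Utility at the optimum: U(28.2246, 42.3369) = 84.6737.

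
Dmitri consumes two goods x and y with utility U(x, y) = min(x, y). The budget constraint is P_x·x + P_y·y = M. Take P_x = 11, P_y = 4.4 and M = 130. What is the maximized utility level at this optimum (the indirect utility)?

With perfect complements, no substitution: consume in ratio x:y = 1:1.
Budget: P_x·x + P_y·x = M, so (P_x + P_y)·x = M.
Demand: x*(P_x,P_y,M) = M/(P_x + P_y), y* = M/(P_x + P_y).
Here 11 + 4.4 = 15.4, giving x* = 8.4416 and y* = 8.4416.
Utility at the optimum: U(8.4416, 8.4416) = 8.4416.

V = 8.4416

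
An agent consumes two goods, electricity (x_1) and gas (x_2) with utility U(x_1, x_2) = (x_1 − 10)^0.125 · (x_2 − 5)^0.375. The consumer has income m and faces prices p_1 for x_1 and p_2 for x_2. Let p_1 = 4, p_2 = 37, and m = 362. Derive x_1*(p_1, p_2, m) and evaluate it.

This is Cobb-Douglas in (x_1−10, x_2−5): tangency gives 0.125·p_2·(x_2−5) = 0.375·p_1·(x_1−10).
Substituting into the budget: x_1* = 10 + 0.25·(m − 10·p_1 − 5·p_2)/p_1, and x_2* = 5 + 0.75·(…)/p_2.
Discretionary income = 362 − 10·4 − 5·37 = 137; x_1* = 10 + 0.25·137/4 = 18.5625.

x_1* = 18.5625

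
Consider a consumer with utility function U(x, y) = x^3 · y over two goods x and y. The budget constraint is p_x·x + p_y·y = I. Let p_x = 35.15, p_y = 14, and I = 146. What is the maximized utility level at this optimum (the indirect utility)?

Tangency: MRS = 3·y/x = p_x/p_y.
So 3·p_y·y = p_x·x; combined with the budget, a share 0.75 of income goes to x.
Demand: x*(p_x,p_y,I) = 0.75·I/p_x and y* = 0.25·I/p_y.
At p_x=35.15, p_y=14, I=146: x* = 0.75·146/35.15 = 3.1152, y* = 2.6071.
Utility at the optimum: U(3.1152, 2.6071) = 78.8191.

V = 78.8191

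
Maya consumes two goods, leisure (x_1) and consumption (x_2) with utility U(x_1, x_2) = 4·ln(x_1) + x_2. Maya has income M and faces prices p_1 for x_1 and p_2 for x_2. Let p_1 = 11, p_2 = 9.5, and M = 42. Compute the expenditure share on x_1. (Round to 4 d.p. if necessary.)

MU_x_1 = 4/x_1, MU_x_2 = 1. Tangency: 4/x_1 = p_1/p_2.
So x_1*(p_1,p_2) = 4·p_2/p_1, independent of income; and x_2* = (M − 4·p_2)/p_2.
At the given prices: x_1* = 4·9.5/11 = 3.4545, and x_2* = 0.4211.
Expenditure on x_1: 11·3.4545 = 38; share = 0.9048.

share on x_1 = 0.9048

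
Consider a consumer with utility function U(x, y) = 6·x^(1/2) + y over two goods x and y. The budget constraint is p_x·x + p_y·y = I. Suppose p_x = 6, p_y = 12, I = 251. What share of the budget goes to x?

Set MRS = p_x/p_y: 3·x^(−1/2) = p_x/p_y.
Thus x* = (3·p_y/p_x)² — independent of I — with the rest of income spent on y.
Plugging in: x* = (3·12/6)² = 36, y* = 2.9167.
Expenditure on x: 6·36 = 216; share = 0.8606.

share on x = 0.8606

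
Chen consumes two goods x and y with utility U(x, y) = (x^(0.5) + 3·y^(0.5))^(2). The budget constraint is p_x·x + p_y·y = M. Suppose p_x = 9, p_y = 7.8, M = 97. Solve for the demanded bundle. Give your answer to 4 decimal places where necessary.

From the CES first-order condition, (1/3)·(y/x)^(0.5) = p_x/p_y.
Hence y/x = (3·p_x/p_y)^(1/(0.5)), i.e. raised to the 2 power.
With the ratio pinned down, the budget gives x* = M/(p_x + p_y·(y/x)) and y* = (y/x)·x*.
Numerically y/x = 11.982249, so x* = 97/(9 + 7.8·11.982249) = 0.9467 and y* = 11.982249·0.9467 = 11.3436.

x* = 0.9467, y* = 11.3436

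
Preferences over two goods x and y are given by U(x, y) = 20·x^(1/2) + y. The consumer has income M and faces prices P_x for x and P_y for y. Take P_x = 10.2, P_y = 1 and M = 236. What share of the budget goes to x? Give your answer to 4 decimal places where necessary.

Utility is quasi-linear in y; the FOC for x is 10/√x = P_x/P_y.
Thus x* = (10·P_y/P_x)² — independent of M — with the rest of income spent on y.
Plugging in: x* = (10·1/10.2)² = 0.9612, y* = 226.1961.
Expenditure on x: 10.2·0.9612 = 9.8039; share = 0.0415.

share on x = 0.0415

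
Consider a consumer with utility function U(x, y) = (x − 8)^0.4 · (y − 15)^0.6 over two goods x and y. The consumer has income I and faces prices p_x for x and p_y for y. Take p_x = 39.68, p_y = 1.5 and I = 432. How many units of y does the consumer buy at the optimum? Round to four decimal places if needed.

Let x' = x−8, y' = y−15. MRS = (2/3)·y'/x' = p_x/p_y.
After buying the subsistence bundle (8, 15), a share 0.4 of the remaining income goes to x: x* = 8 + 0.4·(I − 8p_x − 15p_y)/p_x.
Discretionary income = 432 − 8·39.68 − 15·1.5 = 92.06; y* = 15 + 0.6·92.06/1.5 = 51.824.

y* = 51.824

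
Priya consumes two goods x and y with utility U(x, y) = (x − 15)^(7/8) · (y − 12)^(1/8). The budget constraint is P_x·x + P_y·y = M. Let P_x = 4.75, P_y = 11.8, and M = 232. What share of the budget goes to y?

share on y = 0.6207

This is Cobb-Douglas in (x−15, y−12): tangency gives 0.875·P_y·(y−12) = 0.125·P_x·(x−15).
After buying the subsistence bundle (15, 12), a share 0.875 of the remaining income goes to x: x* = 15 + 0.875·(M − 15P_x − 12P_y)/P_x.
Discretionary income = 232 − 15·4.75 − 12·11.8 = 19.15; x* = 15 + 0.875·19.15/4.75 = 18.5276; y* = 12 + 0.125·19.15/11.8 = 12.2029.
Expenditure on y: 11.8·12.2029 = 143.9938; share = 0.6207.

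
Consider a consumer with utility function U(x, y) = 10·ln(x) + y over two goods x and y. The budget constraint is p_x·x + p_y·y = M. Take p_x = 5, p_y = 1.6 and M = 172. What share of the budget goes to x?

So x*(p_x,p_y) = 10·p_y/p_x, independent of income; and y* = (M − 10·p_y)/p_y.
At the given prices: x* = 10·1.6/5 = 3.2, and y* = 97.5.
Expenditure on x: 5·3.2 = 16; share = 0.093.

share on x = 0.093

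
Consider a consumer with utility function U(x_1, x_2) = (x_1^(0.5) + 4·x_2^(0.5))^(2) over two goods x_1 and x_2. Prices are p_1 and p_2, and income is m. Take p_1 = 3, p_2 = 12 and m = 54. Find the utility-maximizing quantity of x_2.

x_2* = 3.6

MU_x_1 ∝ x_1^(-0.5), MU_x_2 ∝ 4·x_2^(-0.5), so MRS = (1/4)·(x_2/x_1)^(0.5) = p_1/p_2.
Hence x_2/x_1 = (4·p_1/p_2)^(1/(0.5)), i.e. raised to the 2 power.
Substitute x_2 = (x_2/x_1)·x_1 into the budget: x_1* = m/(p_1 + p_2·(x_2/x_1)).
Numerically x_2/x_1 = 1, so x_1* = 54/(3 + 12·1) = 3.6 and x_2* = 1·3.6 = 3.6.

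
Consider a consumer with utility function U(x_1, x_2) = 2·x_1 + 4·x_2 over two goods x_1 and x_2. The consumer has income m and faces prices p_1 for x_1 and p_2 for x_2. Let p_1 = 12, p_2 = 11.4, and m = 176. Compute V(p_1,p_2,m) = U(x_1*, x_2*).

x_2 gives more utility per dollar, so spend all income on x_2: x_2* = m/p_2, x_1* = 0.
Numerically: x_1* = 0, x_2* = 15.4386.
Utility at the optimum: U(0, 15.4386) = 61.7544.

V = 61.7544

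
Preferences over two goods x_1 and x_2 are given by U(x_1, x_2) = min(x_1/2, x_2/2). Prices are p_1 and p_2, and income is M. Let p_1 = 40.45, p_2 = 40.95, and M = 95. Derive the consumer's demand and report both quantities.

x_1* = 1.1671, x_2* = 1.1671

Leontief preferences: the optimum is at the kink where x_1/2 = x_2/2, i.e. x_2 = x_1.
Budget: p_1·x_1 + p_2·x_1 = M, so (2·p_1 + 2·p_2)·x_1 = 2·M.
Demand: x_1*(p_1,p_2,M) = 2·M/(2·p_1 + 2·p_2), x_2* = 2·M/(2·p_1 + 2·p_2).
Here 2·40.45 + 2·40.95 = 162.8, giving x_1* = 1.1671 and x_2* = 1.1671.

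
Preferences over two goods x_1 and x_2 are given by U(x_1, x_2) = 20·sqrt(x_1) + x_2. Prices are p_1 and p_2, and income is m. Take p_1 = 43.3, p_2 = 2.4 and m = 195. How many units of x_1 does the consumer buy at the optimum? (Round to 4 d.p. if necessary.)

Utility is quasi-linear in x_2; the FOC for x_1 is 10/√x_1 = p_1/p_2.
Solve: √x_1 = 10·p_2/p_1, so x_1*(p_1,p_2) = (10·p_2/p_1)², and x_2* = (m − p_1·x_1*)/p_2.
Plugging in: x_1* = (10·2.4/43.3)² = 0.3072.

x_1* = 0.3072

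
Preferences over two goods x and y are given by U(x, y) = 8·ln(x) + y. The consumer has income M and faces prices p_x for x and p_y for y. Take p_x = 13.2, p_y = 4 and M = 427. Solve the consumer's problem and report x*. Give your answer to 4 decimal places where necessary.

So x*(p_x,p_y) = 8·p_y/p_x, independent of income; and y* = (M − 8·p_y)/p_y.
At the given prices: x* = 8·4/13.2 = 2.4242.

x* = 2.4242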